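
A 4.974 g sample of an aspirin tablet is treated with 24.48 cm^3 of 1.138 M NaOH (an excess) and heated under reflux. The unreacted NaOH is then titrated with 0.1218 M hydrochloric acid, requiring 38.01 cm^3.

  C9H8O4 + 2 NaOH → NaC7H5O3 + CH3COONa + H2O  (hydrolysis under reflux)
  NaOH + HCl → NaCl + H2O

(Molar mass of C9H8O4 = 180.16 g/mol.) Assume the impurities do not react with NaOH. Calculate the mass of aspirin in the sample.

n(NaOH) added = 0.02448 × 1.138 = 0.02786 mol
n(HCl) used in back-titration = 0.03801 × 0.1218 = 4.630 × 10^-3 mol
n(NaOH) left over = 4.630 × 10^-3 mol (1:1 ratio)
n(NaOH) consumed by analyte = 0.02786 − 4.630 × 10^-3 = 0.02323 mol
From the 1:2 ratio, n(C9H8O4) = 1/2 × 0.02323 = 0.01161 mol
mass of C9H8O4 = 0.01161 × 180.16 = 2.092 g

2.092 g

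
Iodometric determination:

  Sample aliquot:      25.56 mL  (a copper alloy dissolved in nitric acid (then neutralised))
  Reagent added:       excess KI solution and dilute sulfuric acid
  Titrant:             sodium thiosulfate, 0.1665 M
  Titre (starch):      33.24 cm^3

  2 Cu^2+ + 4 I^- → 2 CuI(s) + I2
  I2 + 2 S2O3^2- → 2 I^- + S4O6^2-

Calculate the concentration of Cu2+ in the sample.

0.2165 M

n(S2O3^2-) = 0.03324 × 0.1665 = 5.534 × 10^-3 mol
n(I2) = n(S2O3^2-)/2 = 2.767 × 10^-3 mol
From the 2:1 ratio, n(Cu2+) in the aliquot = 2/1 × 2.767 × 10^-3 = 5.534 × 10^-3 mol
[Cu2+] = 5.534 × 10^-3 / 0.02556 = 0.2165 mol/L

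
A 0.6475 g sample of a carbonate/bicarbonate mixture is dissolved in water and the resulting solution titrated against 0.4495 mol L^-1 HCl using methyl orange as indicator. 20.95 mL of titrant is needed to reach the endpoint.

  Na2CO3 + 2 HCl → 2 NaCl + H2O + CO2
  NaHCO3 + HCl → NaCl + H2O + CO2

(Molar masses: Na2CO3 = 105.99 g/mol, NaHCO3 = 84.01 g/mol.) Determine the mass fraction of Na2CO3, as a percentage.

37.90 %

n(HCl) = 0.02095 × 0.4495 = 9.417 × 10^-3 mol
Let x = n(Na2CO3), y = n(NaHCO3).
Titrant: 2x + 1y = 9.417 × 10^-3;  mass: 105.99x + 84.01y = 0.6475
Solving, x = 2.315 × 10^-3 mol, y = 4.786 × 10^-3 mol
mass of Na2CO3 = 2.315 × 10^-3 × 105.99 = 0.2454 g
% Na2CO3 = 0.2454 / 0.6475 × 100 = 37.90 %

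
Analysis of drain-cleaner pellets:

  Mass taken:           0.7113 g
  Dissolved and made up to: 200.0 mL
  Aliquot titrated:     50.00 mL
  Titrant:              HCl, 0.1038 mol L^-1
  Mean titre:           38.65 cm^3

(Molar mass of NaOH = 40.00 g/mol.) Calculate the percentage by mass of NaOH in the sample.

NaOH + HCl → NaCl + H2O
n(HCl) per titration = 0.03865 × 0.1038 = 4.012 × 10^-3 mol
n(NaOH) in each aliquot = 4.012 × 10^-3 mol (1:1 ratio)
n(NaOH) in the whole flask = 4.012 × 10^-3 × 200.0/50.00 = 0.01605 mol
mass of NaOH = 0.01605 × 40.00 = 0.6419 g
% NaOH = 0.6419 / 0.7113 × 100 = 90.24 %

90.24 %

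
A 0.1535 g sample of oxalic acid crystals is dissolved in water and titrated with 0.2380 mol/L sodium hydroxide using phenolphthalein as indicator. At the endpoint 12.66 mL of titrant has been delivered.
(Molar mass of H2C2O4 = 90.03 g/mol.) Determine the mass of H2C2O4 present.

0.1356 g

H2C2O4 + 2 NaOH → Na2C2O4 + 2 H2O
n(NaOH) = 0.01266 L × 0.2380 mol/L = 3.013 × 10^-3 mol
From the 1:2 ratio, n(H2C2O4) = 1/2 × 3.013 × 10^-3 = 1.507 × 10^-3 mol
mass of H2C2O4 = 1.507 × 10^-3 × 90.03 g/mol = 0.1356 g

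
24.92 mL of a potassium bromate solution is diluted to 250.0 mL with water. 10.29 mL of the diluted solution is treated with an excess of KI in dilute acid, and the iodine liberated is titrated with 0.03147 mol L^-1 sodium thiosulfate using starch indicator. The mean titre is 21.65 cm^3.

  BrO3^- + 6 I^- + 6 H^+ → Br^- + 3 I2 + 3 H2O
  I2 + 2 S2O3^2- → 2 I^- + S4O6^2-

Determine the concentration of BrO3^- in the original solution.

n(S2O3^2-) = 0.02165 × 0.03147 = 6.813 × 10^-4 mol
n(I2) = n(S2O3^2-)/2 = 3.407 × 10^-4 mol
From the 1:3 ratio, n(BrO3^-) in the aliquot = 1/3 × 3.407 × 10^-4 = 1.136 × 10^-4 mol
[BrO3^-]_dilute = 1.136 × 10^-4 / 0.01029 = 0.01104 mol/L
[BrO3^-]_original = 0.01104 × 250.0/24.92 = 0.1107 mol/L

0.1107 mol/L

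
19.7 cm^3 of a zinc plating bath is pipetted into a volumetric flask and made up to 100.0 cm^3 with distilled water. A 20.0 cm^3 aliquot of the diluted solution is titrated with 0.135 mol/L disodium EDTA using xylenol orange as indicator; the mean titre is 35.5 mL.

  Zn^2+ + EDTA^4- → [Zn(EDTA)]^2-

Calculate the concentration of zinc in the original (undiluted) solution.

n(EDTA) = 0.0355 × 0.135 = 4.79 × 10^-3 mol
n(Zn2+) in the aliquot = 4.79 × 10^-3 mol (1:1 ratio)
[Zn2+]_dilute = 4.79 × 10^-3 / 0.0200 = 0.240 mol/L
Dilution factor = 100.0 / 19.7 = 5.076
[Zn2+]_stock = 0.240 × 5.076 = 1.22 mol/L

1.22 mol/L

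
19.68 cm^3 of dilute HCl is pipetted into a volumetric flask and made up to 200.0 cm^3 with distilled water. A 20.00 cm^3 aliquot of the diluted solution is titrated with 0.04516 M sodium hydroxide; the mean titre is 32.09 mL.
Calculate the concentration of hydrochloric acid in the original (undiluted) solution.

0.7364 M

HCl + NaOH → NaCl + H2O
n(NaOH) = 0.03209 × 0.04516 = 1.449 × 10^-3 mol
n(HCl) in the aliquot = 1.449 × 10^-3 mol (1:1 ratio)
[HCl]_dilute = 1.449 × 10^-3 / 0.02000 = 0.07246 mol/L
Dilution factor = 200.0 / 19.68 = 10.16
[HCl]_stock = 0.07246 × 10.16 = 0.7364 mol/L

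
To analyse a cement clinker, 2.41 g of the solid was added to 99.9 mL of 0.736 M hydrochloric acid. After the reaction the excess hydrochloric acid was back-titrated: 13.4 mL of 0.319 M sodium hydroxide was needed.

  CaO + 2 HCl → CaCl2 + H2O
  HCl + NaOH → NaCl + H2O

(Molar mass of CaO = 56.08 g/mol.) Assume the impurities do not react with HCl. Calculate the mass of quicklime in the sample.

n(HCl) added = 0.0999 × 0.736 = 0.0735 mol
n(NaOH) used in back-titration = 0.0134 × 0.319 = 4.27 × 10^-3 mol
n(HCl) left over = 4.27 × 10^-3 mol (1:1 ratio)
n(HCl) consumed by analyte = 0.0735 − 4.27 × 10^-3 = 0.0693 mol
From the 1:2 ratio, n(CaO) = 1/2 × 0.0693 = 0.0346 mol
mass of CaO = 0.0346 × 56.08 = 1.94 g

1.94 g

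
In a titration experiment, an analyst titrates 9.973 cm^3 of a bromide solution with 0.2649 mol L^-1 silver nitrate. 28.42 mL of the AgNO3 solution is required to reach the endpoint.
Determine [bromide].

Ag^+ + Br^- → AgBr(s)
n(AgNO3) = 0.02842 L × 0.2649 mol/L = 7.528 × 10^-3 mol
n(Br-) = 7.528 × 10^-3 mol (1:1 mole ratio)
[Br-] = 7.528 × 10^-3 mol / 0.009973 L = 0.7549 mol/L

0.7549 mol/L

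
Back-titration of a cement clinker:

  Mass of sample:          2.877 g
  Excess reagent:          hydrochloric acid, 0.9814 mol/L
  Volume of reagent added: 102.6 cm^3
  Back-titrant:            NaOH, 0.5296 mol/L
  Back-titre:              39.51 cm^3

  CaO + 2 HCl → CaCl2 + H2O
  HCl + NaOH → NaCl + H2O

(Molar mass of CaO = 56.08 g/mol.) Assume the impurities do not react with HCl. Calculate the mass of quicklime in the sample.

n(HCl) added = 0.1026 × 0.9814 = 0.1007 mol
n(NaOH) used in back-titration = 0.03951 × 0.5296 = 0.02092 mol
n(HCl) left over = 0.02092 mol (1:1 ratio)
n(HCl) consumed by analyte = 0.1007 − 0.02092 = 0.07977 mol
From the 1:2 ratio, n(CaO) = 1/2 × 0.07977 = 0.03988 mol
mass of CaO = 0.03988 × 56.08 = 2.237 g

2.237 g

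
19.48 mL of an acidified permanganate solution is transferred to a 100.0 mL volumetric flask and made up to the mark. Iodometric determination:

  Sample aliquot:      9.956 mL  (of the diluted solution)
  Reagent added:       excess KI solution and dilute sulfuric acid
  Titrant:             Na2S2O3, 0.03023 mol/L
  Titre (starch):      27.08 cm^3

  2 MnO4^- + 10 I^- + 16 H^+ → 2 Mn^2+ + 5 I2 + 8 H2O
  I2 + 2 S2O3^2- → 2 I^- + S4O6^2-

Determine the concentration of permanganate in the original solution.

n(S2O3^2-) = 0.02708 × 0.03023 = 8.186 × 10^-4 mol
n(I2) = n(S2O3^2-)/2 = 4.093 × 10^-4 mol
From the 2:5 ratio, n(MnO4^-) in the aliquot = 2/5 × 4.093 × 10^-4 = 1.637 × 10^-4 mol
[MnO4^-]_dilute = 1.637 × 10^-4 / 0.009956 = 0.01644 mol/L
[MnO4^-]_original = 0.01644 × 100.0/19.48 = 0.08442 mol/L

0.08442 mol/L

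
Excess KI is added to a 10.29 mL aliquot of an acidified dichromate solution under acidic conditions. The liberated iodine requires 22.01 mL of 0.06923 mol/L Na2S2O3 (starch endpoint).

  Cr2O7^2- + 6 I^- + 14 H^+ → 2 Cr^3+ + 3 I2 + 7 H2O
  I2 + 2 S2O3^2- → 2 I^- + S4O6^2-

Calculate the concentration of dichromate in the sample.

n(S2O3^2-) = 0.02201 × 0.06923 = 1.524 × 10^-3 mol
n(I2) = n(S2O3^2-)/2 = 7.619 × 10^-4 mol
From the 1:3 ratio, n(Cr2O7^2-) in the aliquot = 1/3 × 7.619 × 10^-4 = 2.540 × 10^-4 mol
[Cr2O7^2-] = 2.540 × 10^-4 / 0.01029 = 0.02468 mol/L

0.02468 mol/L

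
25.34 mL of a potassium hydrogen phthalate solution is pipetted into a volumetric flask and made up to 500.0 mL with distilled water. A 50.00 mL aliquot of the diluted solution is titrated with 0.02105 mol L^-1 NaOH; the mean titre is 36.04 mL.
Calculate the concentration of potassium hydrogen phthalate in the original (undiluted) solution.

0.2994 mol/L

KHC8H4O4 + NaOH → KNaC8H4O4 + H2O
n(NaOH) = 0.03604 × 0.02105 = 7.586 × 10^-4 mol
n(KHC8H4O4) in the aliquot = 7.586 × 10^-4 mol (1:1 ratio)
[KHC8H4O4]_dilute = 7.586 × 10^-4 / 0.05000 = 0.01517 mol/L
Dilution factor = 500.0 / 25.34 = 19.73
[KHC8H4O4]_stock = 0.01517 × 19.73 = 0.2994 mol/L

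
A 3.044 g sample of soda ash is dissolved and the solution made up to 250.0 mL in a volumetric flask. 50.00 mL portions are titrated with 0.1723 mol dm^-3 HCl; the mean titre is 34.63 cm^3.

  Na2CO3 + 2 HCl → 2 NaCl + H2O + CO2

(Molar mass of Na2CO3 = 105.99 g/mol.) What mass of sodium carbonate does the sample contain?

1.581 g

n(HCl) per titration = 0.03463 × 0.1723 = 5.967 × 10^-3 mol
From the 1:2 ratio, n(Na2CO3) in each aliquot = 1/2 × 5.967 × 10^-3 = 2.983 × 10^-3 mol
n(Na2CO3) in the whole flask = 2.983 × 10^-3 × 250.0/50.00 = 0.01492 mol
mass of Na2CO3 = 0.01492 × 105.99 = 1.581 g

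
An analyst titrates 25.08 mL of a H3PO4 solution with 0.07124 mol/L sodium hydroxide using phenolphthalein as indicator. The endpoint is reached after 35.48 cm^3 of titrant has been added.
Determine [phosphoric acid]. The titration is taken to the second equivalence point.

H3PO4 + 2 NaOH → Na2HPO4 + 2 H2O
n(NaOH) = 0.03548 L × 0.07124 mol/L = 2.528 × 10^-3 mol
From the 1:2 mole ratio, n(H3PO4) = 1/2 × 2.528 × 10^-3 = 1.264 × 10^-3 mol
[H3PO4] = 1.264 × 10^-3 mol / 0.02508 L = 0.05039 mol/L

0.05039 mol/L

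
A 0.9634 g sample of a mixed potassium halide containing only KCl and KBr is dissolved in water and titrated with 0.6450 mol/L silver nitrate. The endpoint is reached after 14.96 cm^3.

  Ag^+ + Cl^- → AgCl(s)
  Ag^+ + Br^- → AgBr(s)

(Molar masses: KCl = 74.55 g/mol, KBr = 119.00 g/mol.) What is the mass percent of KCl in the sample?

32.18 %

n(AgNO3) = 0.01496 × 0.6450 = 9.649 × 10^-3 mol
Let x = n(KCl), y = n(KBr).
Titrant: 1x + 1y = 9.649 × 10^-3;  mass: 74.55x + 119.00y = 0.9634
Solving, x = 4.159 × 10^-3 mol, y = 5.490 × 10^-3 mol
mass of KCl = 4.159 × 10^-3 × 74.55 = 0.3100 g
% KCl = 0.3100 / 0.9634 × 100 = 32.18 %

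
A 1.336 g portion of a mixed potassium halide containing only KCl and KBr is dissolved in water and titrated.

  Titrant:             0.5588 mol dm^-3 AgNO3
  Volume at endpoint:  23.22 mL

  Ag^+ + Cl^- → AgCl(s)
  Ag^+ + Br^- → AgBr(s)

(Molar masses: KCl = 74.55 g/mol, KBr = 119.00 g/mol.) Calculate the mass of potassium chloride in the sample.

0.3490 g

n(AgNO3) = 0.02322 × 0.5588 = 0.01298 mol
Let x = n(KCl), y = n(KBr).
Titrant: 1x + 1y = 0.01298;  mass: 74.55x + 119.00y = 1.336
Solving, x = 4.681 × 10^-3 mol, y = 8.294 × 10^-3 mol
mass of KCl = 4.681 × 10^-3 × 74.55 = 0.3490 g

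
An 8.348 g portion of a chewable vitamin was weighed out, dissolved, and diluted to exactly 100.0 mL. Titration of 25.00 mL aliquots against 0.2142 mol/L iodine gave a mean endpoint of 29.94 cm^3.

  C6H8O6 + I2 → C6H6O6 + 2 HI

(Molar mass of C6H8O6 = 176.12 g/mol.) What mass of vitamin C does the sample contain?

n(I2) per titration = 0.02994 × 0.2142 = 6.413 × 10^-3 mol
n(C6H8O6) in each aliquot = 6.413 × 10^-3 mol (1:1 ratio)
n(C6H8O6) in the whole flask = 6.413 × 10^-3 × 100.0/25.00 = 0.02565 mol
mass of C6H8O6 = 0.02565 × 176.12 = 4.518 g

4.518 g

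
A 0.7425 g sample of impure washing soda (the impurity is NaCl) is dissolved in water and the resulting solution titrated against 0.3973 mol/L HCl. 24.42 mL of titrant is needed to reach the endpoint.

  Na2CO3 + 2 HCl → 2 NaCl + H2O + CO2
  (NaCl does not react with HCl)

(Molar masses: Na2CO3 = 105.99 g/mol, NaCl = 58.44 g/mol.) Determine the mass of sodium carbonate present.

n(HCl) = 0.02442 × 0.3973 = 9.702 × 10^-3 mol
Let x = n(Na2CO3), y = n(NaCl).
Titrant: 2x = 9.702 × 10^-3;  mass: 105.99x + 58.44y = 0.7425
Solving, x = 4.851 × 10^-3 mol, y = 3.907 × 10^-3 mol
mass of Na2CO3 = 4.851 × 10^-3 × 105.99 = 0.5142 g

0.5142 g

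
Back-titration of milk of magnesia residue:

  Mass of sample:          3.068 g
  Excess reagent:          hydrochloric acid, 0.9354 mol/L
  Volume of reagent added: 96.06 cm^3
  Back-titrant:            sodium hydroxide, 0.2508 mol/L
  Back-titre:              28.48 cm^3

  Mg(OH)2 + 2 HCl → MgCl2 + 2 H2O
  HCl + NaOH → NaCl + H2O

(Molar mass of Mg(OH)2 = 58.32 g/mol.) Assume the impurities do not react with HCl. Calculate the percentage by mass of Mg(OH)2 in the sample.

n(HCl) added = 0.09606 × 0.9354 = 0.08985 mol
n(NaOH) used in back-titration = 0.02848 × 0.2508 = 7.143 × 10^-3 mol
n(HCl) left over = 7.143 × 10^-3 mol (1:1 ratio)
n(HCl) consumed by analyte = 0.08985 − 7.143 × 10^-3 = 0.08271 mol
From the 1:2 ratio, n(Mg(OH)2) = 1/2 × 0.08271 = 0.04136 mol
mass of Mg(OH)2 = 0.04136 × 58.32 = 2.412 g
% Mg(OH)2 = 2.412 / 3.068 × 100 = 78.61 %

78.61 %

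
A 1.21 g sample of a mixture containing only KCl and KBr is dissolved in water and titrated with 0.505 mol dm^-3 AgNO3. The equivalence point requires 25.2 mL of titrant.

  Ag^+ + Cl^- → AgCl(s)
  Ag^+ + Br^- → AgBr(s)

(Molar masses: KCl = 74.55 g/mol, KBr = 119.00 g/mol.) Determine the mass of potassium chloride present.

0.511 g

n(AgNO3) = 0.0252 × 0.505 = 0.0127 mol
Let x = n(KCl), y = n(KBr).
Titrant: 1x + 1y = 0.0127;  mass: 74.55x + 119.00y = 1.21
Solving, x = 6.85 × 10^-3 mol, y = 5.88 × 10^-3 mol
mass of KCl = 6.85 × 10^-3 × 74.55 = 0.511 g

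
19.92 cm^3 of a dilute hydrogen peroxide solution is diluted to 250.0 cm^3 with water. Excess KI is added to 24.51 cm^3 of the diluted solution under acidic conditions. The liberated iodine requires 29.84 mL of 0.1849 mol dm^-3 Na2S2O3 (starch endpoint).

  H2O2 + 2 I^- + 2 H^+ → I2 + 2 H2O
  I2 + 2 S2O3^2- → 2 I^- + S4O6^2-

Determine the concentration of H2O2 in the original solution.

n(S2O3^2-) = 0.02984 × 0.1849 = 5.517 × 10^-3 mol
n(I2) = n(S2O3^2-)/2 = 2.759 × 10^-3 mol
n(H2O2) in the aliquot = 2.759 × 10^-3 mol (1:1 ratio)
[H2O2]_dilute = 2.759 × 10^-3 / 0.02451 = 0.1126 mol/L
[H2O2]_original = 0.1126 × 250.0/19.92 = 1.413 mol/L

1.413 mol/L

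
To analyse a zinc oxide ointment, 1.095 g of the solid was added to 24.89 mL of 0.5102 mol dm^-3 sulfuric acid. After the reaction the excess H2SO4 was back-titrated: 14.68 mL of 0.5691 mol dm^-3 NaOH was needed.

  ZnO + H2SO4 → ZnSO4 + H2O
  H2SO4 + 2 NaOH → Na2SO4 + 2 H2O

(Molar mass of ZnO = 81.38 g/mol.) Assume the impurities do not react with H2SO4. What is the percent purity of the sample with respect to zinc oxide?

63.33 %

n(H2SO4) added = 0.02489 × 0.5102 = 0.01270 mol
n(NaOH) used in back-titration = 0.01468 × 0.5691 = 8.354 × 10^-3 mol
From the 1:2 ratio, n(H2SO4) left over = 1/2 × 8.354 × 10^-3 = 4.177 × 10^-3 mol
n(H2SO4) consumed by analyte = 0.01270 − 4.177 × 10^-3 = 8.522 × 10^-3 mol
n(ZnO) = 8.522 × 10^-3 mol (1:1 ratio)
mass of ZnO = 8.522 × 10^-3 × 81.38 = 0.6935 g
% ZnO = 0.6935 / 1.095 × 100 = 63.33 %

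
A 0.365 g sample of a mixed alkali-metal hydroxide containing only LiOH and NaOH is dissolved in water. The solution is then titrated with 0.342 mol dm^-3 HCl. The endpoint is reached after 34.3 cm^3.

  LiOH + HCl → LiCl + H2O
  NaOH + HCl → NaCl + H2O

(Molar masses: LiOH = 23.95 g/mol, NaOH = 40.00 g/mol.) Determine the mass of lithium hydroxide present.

0.156 g

n(HCl) = 0.0343 × 0.342 = 0.0117 mol
Let x = n(LiOH), y = n(NaOH).
Titrant: 1x + 1y = 0.0117;  mass: 23.95x + 40.00y = 0.365
Solving, x = 6.49 × 10^-3 mol, y = 5.24 × 10^-3 mol
mass of LiOH = 6.49 × 10^-3 × 23.95 = 0.156 g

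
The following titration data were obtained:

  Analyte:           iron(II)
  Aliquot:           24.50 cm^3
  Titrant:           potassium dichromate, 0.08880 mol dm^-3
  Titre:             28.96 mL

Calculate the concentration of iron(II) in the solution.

0.6298 mol/L

Cr2O7^2- + 6 Fe^2+ + 14 H^+ → 2 Cr^3+ + 6 Fe^3+ + 7 H2O
n(K2Cr2O7) = 0.02896 L × 0.08880 mol/L = 2.572 × 10^-3 mol
From the 6:1 mole ratio, n(Fe2+) = 6/1 × 2.572 × 10^-3 = 0.01543 mol
[Fe2+] = 0.01543 mol / 0.02450 L = 0.6298 mol/L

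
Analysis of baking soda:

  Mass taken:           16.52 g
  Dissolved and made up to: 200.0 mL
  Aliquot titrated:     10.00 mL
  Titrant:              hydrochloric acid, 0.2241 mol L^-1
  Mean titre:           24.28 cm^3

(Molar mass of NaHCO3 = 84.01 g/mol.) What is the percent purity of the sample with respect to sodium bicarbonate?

NaHCO3 + HCl → NaCl + H2O + CO2
n(HCl) per titration = 0.02428 × 0.2241 = 5.441 × 10^-3 mol
n(NaHCO3) in each aliquot = 5.441 × 10^-3 mol (1:1 ratio)
n(NaHCO3) in the whole flask = 5.441 × 10^-3 × 200.0/10.00 = 0.1088 mol
mass of NaHCO3 = 0.1088 × 84.01 = 9.142 g
% NaHCO3 = 9.142 / 16.52 × 100 = 55.34 %

55.34 %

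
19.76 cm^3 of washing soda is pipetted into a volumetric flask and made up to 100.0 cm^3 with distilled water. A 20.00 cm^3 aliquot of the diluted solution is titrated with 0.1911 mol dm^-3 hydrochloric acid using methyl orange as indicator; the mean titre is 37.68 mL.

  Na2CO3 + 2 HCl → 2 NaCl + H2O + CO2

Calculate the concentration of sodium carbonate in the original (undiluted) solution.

n(HCl) = 0.03768 × 0.1911 = 7.201 × 10^-3 mol
From the 1:2 ratio, n(Na2CO3) in the aliquot = 1/2 × 7.201 × 10^-3 = 3.600 × 10^-3 mol
[Na2CO3]_dilute = 3.600 × 10^-3 / 0.02000 = 0.1800 mol/L
Dilution factor = 100.0 / 19.76 = 5.061
[Na2CO3]_stock = 0.1800 × 5.061 = 0.9110 mol/L

0.9110 mol/L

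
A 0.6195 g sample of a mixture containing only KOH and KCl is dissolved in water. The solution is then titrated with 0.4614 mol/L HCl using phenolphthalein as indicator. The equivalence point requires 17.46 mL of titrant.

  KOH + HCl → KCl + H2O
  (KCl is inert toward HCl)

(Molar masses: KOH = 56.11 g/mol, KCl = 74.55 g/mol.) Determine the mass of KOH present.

0.4520 g

n(HCl) = 0.01746 × 0.4614 = 8.056 × 10^-3 mol
Let x = n(KOH), y = n(KCl).
Titrant: 1x = 8.056 × 10^-3;  mass: 56.11x + 74.55y = 0.6195
Solving, x = 8.056 × 10^-3 mol, y = 2.246 × 10^-3 mol
mass of KOH = 8.056 × 10^-3 × 56.11 = 0.4520 g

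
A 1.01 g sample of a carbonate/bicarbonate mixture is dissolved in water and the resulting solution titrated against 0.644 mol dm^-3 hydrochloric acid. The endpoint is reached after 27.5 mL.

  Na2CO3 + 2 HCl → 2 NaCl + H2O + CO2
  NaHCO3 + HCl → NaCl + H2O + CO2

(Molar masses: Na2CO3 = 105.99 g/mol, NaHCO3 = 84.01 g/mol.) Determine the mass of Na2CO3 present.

n(HCl) = 0.0275 × 0.644 = 0.0177 mol
Let x = n(Na2CO3), y = n(NaHCO3).
Titrant: 2x + 1y = 0.0177;  mass: 105.99x + 84.01y = 1.01
Solving, x = 7.70 × 10^-3 mol, y = 2.30 × 10^-3 mol
mass of Na2CO3 = 7.70 × 10^-3 × 105.99 = 0.816 g

0.816 g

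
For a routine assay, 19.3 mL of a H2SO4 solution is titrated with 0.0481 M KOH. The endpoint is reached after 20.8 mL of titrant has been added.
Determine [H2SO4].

H2SO4 + 2 KOH → K2SO4 + 2 H2O
n(KOH) = 0.0208 L × 0.0481 mol/L = 1.00 × 10^-3 mol
From the 1:2 mole ratio, n(H2SO4) = 1/2 × 1.00 × 10^-3 = 5.00 × 10^-4 mol
[H2SO4] = 5.00 × 10^-4 mol / 0.0193 L = 0.0259 mol/L

0.0259 M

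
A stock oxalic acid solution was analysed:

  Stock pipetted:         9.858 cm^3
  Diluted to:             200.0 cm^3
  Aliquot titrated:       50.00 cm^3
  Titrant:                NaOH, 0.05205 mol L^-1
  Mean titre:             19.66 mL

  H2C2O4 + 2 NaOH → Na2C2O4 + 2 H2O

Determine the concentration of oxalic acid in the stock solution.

0.2076 mol/L

n(NaOH) = 0.01966 × 0.05205 = 1.023 × 10^-3 mol
From the 1:2 ratio, n(H2C2O4) in the aliquot = 1/2 × 1.023 × 10^-3 = 5.117 × 10^-4 mol
[H2C2O4]_dilute = 5.117 × 10^-4 / 0.05000 = 0.01023 mol/L
Dilution factor = 200.0 / 9.858 = 20.29
[H2C2O4]_stock = 0.01023 × 20.29 = 0.2076 mol/L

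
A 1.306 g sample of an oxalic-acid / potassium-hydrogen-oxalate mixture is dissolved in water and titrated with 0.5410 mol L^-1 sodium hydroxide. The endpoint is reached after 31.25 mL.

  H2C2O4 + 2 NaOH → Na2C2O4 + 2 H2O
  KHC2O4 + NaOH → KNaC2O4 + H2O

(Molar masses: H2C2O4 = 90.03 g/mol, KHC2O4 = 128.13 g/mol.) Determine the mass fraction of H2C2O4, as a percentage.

35.67 %

n(NaOH) = 0.03125 × 0.5410 = 0.01691 mol
Let x = n(H2C2O4), y = n(KHC2O4).
Titrant: 2x + 1y = 0.01691;  mass: 90.03x + 128.13y = 1.306
Solving, x = 5.175 × 10^-3 mol, y = 6.557 × 10^-3 mol
mass of H2C2O4 = 5.175 × 10^-3 × 90.03 = 0.4659 g
% H2C2O4 = 0.4659 / 1.306 × 100 = 35.67 %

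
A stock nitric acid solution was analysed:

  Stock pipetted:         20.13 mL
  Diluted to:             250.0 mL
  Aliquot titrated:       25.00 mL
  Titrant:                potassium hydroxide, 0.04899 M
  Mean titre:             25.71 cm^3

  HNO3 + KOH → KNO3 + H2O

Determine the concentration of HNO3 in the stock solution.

0.6257 M

n(KOH) = 0.02571 × 0.04899 = 1.260 × 10^-3 mol
n(HNO3) in the aliquot = 1.260 × 10^-3 mol (1:1 ratio)
[HNO3]_dilute = 1.260 × 10^-3 / 0.02500 = 0.05038 mol/L
Dilution factor = 250.0 / 20.13 = 12.42
[HNO3]_stock = 0.05038 × 12.42 = 0.6257 mol/L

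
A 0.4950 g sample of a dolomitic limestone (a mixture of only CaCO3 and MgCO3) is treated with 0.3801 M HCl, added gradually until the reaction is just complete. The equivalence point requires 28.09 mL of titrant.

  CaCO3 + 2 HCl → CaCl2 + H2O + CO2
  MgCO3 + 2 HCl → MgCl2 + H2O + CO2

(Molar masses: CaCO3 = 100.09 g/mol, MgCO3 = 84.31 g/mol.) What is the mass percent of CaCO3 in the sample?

n(HCl) = 0.02809 × 0.3801 = 0.01068 mol
Let x = n(CaCO3), y = n(MgCO3).
Titrant: 2x + 2y = 0.01068;  mass: 100.09x + 84.31y = 0.4950
Solving, x = 2.846 × 10^-3 mol, y = 2.492 × 10^-3 mol
mass of CaCO3 = 2.846 × 10^-3 × 100.09 = 0.2849 g
% CaCO3 = 0.2849 / 0.4950 × 100 = 57.55 %

57.55 %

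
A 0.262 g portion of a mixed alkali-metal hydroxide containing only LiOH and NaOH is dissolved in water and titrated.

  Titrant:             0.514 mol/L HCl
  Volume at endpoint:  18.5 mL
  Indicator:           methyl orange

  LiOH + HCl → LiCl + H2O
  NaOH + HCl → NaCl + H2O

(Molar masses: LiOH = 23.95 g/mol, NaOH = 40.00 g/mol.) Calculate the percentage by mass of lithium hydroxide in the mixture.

67.4 %

n(HCl) = 0.0185 × 0.514 = 9.51 × 10^-3 mol
Let x = n(LiOH), y = n(NaOH).
Titrant: 1x + 1y = 9.51 × 10^-3;  mass: 23.95x + 40.00y = 0.262
Solving, x = 7.37 × 10^-3 mol, y = 2.13 × 10^-3 mol
mass of LiOH = 7.37 × 10^-3 × 23.95 = 0.177 g
% LiOH = 0.177 / 0.262 × 100 = 67.4 %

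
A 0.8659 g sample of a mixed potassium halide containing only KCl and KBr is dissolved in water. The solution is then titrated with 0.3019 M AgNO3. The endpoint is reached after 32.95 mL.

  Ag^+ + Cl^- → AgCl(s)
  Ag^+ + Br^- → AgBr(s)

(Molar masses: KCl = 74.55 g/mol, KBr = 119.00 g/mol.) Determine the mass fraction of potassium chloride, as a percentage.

n(AgNO3) = 0.03295 × 0.3019 = 9.948 × 10^-3 mol
Let x = n(KCl), y = n(KBr).
Titrant: 1x + 1y = 9.948 × 10^-3;  mass: 74.55x + 119.00y = 0.8659
Solving, x = 7.151 × 10^-3 mol, y = 2.797 × 10^-3 mol
mass of KCl = 7.151 × 10^-3 × 74.55 = 0.5331 g
% KCl = 0.5331 / 0.8659 × 100 = 61.57 %

61.57 %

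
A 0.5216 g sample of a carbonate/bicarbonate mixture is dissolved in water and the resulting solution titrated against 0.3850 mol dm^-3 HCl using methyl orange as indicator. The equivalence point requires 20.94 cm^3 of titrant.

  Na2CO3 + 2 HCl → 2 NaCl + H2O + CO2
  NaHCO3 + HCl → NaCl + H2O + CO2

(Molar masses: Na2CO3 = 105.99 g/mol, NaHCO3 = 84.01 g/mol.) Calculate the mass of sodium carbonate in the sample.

0.2660 g

n(HCl) = 0.02094 × 0.3850 = 8.062 × 10^-3 mol
Let x = n(Na2CO3), y = n(NaHCO3).
Titrant: 2x + 1y = 8.062 × 10^-3;  mass: 105.99x + 84.01y = 0.5216
Solving, x = 2.510 × 10^-3 mol, y = 3.042 × 10^-3 mol
mass of Na2CO3 = 2.510 × 10^-3 × 105.99 = 0.2660 g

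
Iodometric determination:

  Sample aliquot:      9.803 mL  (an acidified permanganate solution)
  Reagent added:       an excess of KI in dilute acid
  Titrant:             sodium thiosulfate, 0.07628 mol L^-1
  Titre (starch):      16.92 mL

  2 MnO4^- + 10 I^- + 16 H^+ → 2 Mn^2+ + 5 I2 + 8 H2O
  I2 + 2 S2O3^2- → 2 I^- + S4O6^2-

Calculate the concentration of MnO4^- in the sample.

n(S2O3^2-) = 0.01692 × 0.07628 = 1.291 × 10^-3 mol
n(I2) = n(S2O3^2-)/2 = 6.453 × 10^-4 mol
From the 2:5 ratio, n(MnO4^-) in the aliquot = 2/5 × 6.453 × 10^-4 = 2.581 × 10^-4 mol
[MnO4^-] = 2.581 × 10^-4 / 0.009803 = 0.02633 mol/L

0.02633 mol/L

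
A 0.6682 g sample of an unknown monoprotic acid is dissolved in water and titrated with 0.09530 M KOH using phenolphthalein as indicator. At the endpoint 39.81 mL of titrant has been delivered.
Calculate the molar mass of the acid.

176.1 g/mol

n(KOH) = 0.03981 L × 0.09530 mol/L = 3.794 × 10^-3 mol
n(HA) = 3.794 × 10^-3 mol (1:1 ratio)
M = m / n = 0.6682 g / 3.794 × 10^-3 mol = 176.1 g/mol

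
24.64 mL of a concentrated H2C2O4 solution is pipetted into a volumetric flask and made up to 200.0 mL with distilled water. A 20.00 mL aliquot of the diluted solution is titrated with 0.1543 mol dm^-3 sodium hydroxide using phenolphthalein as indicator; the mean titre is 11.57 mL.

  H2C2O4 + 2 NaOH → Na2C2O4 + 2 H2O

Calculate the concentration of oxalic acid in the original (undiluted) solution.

0.3623 mol/L

n(NaOH) = 0.01157 × 0.1543 = 1.785 × 10^-3 mol
From the 1:2 ratio, n(H2C2O4) in the aliquot = 1/2 × 1.785 × 10^-3 = 8.926 × 10^-4 mol
[H2C2O4]_dilute = 8.926 × 10^-4 / 0.02000 = 0.04463 mol/L
Dilution factor = 200.0 / 24.64 = 8.117
[H2C2O4]_stock = 0.04463 × 8.117 = 0.3623 mol/L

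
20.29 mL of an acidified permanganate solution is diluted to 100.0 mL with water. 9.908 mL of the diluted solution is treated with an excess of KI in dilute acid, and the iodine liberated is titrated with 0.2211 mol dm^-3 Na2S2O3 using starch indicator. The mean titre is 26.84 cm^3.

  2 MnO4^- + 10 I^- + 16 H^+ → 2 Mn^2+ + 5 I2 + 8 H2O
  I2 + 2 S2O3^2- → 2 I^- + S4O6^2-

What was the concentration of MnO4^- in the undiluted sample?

0.5904 mol/L

n(S2O3^2-) = 0.02684 × 0.2211 = 5.934 × 10^-3 mol
n(I2) = n(S2O3^2-)/2 = 2.967 × 10^-3 mol
From the 2:5 ratio, n(MnO4^-) in the aliquot = 2/5 × 2.967 × 10^-3 = 1.187 × 10^-3 mol
[MnO4^-]_dilute = 1.187 × 10^-3 / 0.009908 = 0.1198 mol/L
[MnO4^-]_original = 0.1198 × 100.0/20.29 = 0.5904 mol/L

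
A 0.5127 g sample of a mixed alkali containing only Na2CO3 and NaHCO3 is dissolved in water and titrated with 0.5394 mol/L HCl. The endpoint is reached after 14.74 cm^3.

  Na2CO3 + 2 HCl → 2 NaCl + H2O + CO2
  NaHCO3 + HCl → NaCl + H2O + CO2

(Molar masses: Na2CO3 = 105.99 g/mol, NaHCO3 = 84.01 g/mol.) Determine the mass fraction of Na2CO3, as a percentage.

n(HCl) = 0.01474 × 0.5394 = 7.951 × 10^-3 mol
Let x = n(Na2CO3), y = n(NaHCO3).
Titrant: 2x + 1y = 7.951 × 10^-3;  mass: 105.99x + 84.01y = 0.5127
Solving, x = 2.503 × 10^-3 mol, y = 2.945 × 10^-3 mol
mass of Na2CO3 = 2.503 × 10^-3 × 105.99 = 0.2653 g
% Na2CO3 = 0.2653 / 0.5127 × 100 = 51.74 %

51.74 %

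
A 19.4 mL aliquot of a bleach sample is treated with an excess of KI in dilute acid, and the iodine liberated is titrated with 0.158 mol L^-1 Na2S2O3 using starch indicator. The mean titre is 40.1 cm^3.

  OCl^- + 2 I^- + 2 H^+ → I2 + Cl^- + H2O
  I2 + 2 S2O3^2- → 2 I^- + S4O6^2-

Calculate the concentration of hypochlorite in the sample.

n(S2O3^2-) = 0.0401 × 0.158 = 6.34 × 10^-3 mol
n(I2) = n(S2O3^2-)/2 = 3.17 × 10^-3 mol
n(OCl^-) in the aliquot = 3.17 × 10^-3 mol (1:1 ratio)
[OCl^-] = 3.17 × 10^-3 / 0.0194 = 0.163 mol/L

0.163 mol/L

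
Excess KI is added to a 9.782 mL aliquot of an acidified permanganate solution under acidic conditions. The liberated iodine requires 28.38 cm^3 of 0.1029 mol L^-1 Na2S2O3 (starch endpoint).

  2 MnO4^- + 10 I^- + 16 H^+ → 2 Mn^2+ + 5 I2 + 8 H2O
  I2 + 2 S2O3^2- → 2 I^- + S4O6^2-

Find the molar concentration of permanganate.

0.05971 mol/L

n(S2O3^2-) = 0.02838 × 0.1029 = 2.920 × 10^-3 mol
n(I2) = n(S2O3^2-)/2 = 1.460 × 10^-3 mol
From the 2:5 ratio, n(MnO4^-) in the aliquot = 2/5 × 1.460 × 10^-3 = 5.841 × 10^-4 mol
[MnO4^-] = 5.841 × 10^-4 / 0.009782 = 0.05971 mol/L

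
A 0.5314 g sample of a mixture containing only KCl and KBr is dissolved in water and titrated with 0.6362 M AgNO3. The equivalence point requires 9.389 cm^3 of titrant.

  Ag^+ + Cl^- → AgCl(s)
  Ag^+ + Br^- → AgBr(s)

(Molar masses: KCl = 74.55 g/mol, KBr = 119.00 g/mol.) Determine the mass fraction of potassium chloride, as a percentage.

56.63 %

n(AgNO3) = 0.009389 × 0.6362 = 5.973 × 10^-3 mol
Let x = n(KCl), y = n(KBr).
Titrant: 1x + 1y = 5.973 × 10^-3;  mass: 74.55x + 119.00y = 0.5314
Solving, x = 4.036 × 10^-3 mol, y = 1.937 × 10^-3 mol
mass of KCl = 4.036 × 10^-3 × 74.55 = 0.3009 g
% KCl = 0.3009 / 0.5314 × 100 = 56.63 %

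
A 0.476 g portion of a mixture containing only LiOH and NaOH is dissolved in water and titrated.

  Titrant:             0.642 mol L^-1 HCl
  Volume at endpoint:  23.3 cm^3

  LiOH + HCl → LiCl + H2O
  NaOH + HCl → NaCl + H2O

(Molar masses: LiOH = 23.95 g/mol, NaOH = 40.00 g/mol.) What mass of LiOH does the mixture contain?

0.183 g

n(HCl) = 0.0233 × 0.642 = 0.0150 mol
Let x = n(LiOH), y = n(NaOH).
Titrant: 1x + 1y = 0.0150;  mass: 23.95x + 40.00y = 0.476
Solving, x = 7.62 × 10^-3 mol, y = 7.34 × 10^-3 mol
mass of LiOH = 7.62 × 10^-3 × 23.95 = 0.183 g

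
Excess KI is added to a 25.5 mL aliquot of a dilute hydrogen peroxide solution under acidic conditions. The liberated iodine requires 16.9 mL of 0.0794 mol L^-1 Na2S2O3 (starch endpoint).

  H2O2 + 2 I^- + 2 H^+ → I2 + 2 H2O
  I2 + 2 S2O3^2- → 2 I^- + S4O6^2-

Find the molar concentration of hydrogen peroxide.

0.0263 mol/L

n(S2O3^2-) = 0.0169 × 0.0794 = 1.34 × 10^-3 mol
n(I2) = n(S2O3^2-)/2 = 6.71 × 10^-4 mol
n(H2O2) in the aliquot = 6.71 × 10^-4 mol (1:1 ratio)
[H2O2] = 6.71 × 10^-4 / 0.0255 = 0.0263 mol/L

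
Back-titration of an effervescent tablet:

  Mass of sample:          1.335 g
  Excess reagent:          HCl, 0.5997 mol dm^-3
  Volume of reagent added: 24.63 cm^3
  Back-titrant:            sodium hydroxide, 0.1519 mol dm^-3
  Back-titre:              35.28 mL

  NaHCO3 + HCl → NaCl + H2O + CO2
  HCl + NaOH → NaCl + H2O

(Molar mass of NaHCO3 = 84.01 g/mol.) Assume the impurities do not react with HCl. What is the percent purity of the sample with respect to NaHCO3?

n(HCl) added = 0.02463 × 0.5997 = 0.01477 mol
n(NaOH) used in back-titration = 0.03528 × 0.1519 = 5.359 × 10^-3 mol
n(HCl) left over = 5.359 × 10^-3 mol (1:1 ratio)
n(HCl) consumed by analyte = 0.01477 − 5.359 × 10^-3 = 9.412 × 10^-3 mol
n(NaHCO3) = 9.412 × 10^-3 mol (1:1 ratio)
mass of NaHCO3 = 9.412 × 10^-3 × 84.01 = 0.7907 g
% NaHCO3 = 0.7907 / 1.335 × 100 = 59.23 %

59.23 %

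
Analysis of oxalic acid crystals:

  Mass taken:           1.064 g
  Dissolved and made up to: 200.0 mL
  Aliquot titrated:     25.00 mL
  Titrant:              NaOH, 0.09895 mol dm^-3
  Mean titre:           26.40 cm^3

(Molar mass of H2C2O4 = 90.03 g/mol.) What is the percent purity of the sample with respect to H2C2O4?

H2C2O4 + 2 NaOH → Na2C2O4 + 2 H2O
n(NaOH) per titration = 0.02640 × 0.09895 = 2.612 × 10^-3 mol
From the 1:2 ratio, n(H2C2O4) in each aliquot = 1/2 × 2.612 × 10^-3 = 1.306 × 10^-3 mol
n(H2C2O4) in the whole flask = 1.306 × 10^-3 × 200.0/25.00 = 0.01045 mol
mass of H2C2O4 = 0.01045 × 90.03 = 0.9407 g
% H2C2O4 = 0.9407 / 1.064 × 100 = 88.41 %

88.41 %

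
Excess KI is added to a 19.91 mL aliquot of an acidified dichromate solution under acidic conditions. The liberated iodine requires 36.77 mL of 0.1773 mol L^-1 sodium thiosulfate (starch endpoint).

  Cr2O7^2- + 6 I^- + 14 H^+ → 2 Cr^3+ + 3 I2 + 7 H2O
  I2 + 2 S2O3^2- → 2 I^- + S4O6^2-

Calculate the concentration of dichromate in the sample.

n(S2O3^2-) = 0.03677 × 0.1773 = 6.519 × 10^-3 mol
n(I2) = n(S2O3^2-)/2 = 3.260 × 10^-3 mol
From the 1:3 ratio, n(Cr2O7^2-) in the aliquot = 1/3 × 3.260 × 10^-3 = 1.087 × 10^-3 mol
[Cr2O7^2-] = 1.087 × 10^-3 / 0.01991 = 0.05457 mol/L

0.05457 mol/L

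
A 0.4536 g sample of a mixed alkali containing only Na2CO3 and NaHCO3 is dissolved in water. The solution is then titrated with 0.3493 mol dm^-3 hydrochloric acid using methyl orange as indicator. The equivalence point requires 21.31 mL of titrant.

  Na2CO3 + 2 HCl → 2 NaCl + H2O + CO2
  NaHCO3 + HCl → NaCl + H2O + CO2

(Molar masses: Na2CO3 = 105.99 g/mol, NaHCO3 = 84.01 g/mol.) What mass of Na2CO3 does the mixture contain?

0.2934 g

n(HCl) = 0.02131 × 0.3493 = 7.444 × 10^-3 mol
Let x = n(Na2CO3), y = n(NaHCO3).
Titrant: 2x + 1y = 7.444 × 10^-3;  mass: 105.99x + 84.01y = 0.4536
Solving, x = 2.769 × 10^-3 mol, y = 1.906 × 10^-3 mol
mass of Na2CO3 = 2.769 × 10^-3 × 105.99 = 0.2934 g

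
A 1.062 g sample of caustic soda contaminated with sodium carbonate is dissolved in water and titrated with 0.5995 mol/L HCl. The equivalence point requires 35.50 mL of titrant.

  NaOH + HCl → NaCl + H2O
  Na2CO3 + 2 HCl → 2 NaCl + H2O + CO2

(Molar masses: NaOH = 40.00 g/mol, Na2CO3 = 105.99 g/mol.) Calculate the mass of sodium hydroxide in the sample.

0.2027 g

n(HCl) = 0.03550 × 0.5995 = 0.02128 mol
Let x = n(NaOH), y = n(Na2CO3).
Titrant: 1x + 2y = 0.02128;  mass: 40.00x + 105.99y = 1.062
Solving, x = 5.068 × 10^-3 mol, y = 8.107 × 10^-3 mol
mass of NaOH = 5.068 × 10^-3 × 40.00 = 0.2027 g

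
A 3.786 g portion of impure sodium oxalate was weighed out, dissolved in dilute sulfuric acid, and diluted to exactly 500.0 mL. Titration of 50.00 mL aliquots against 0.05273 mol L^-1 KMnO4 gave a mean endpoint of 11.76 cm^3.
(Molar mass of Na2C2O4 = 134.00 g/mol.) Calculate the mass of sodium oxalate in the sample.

2 MnO4^- + 5 C2O4^2- + 16 H^+ → 2 Mn^2+ + 10 CO2 + 8 H2O
n(KMnO4) per titration = 0.01176 × 0.05273 = 6.201 × 10^-4 mol
From the 5:2 ratio, n(Na2C2O4) in each aliquot = 5/2 × 6.201 × 10^-4 = 1.550 × 10^-3 mol
n(Na2C2O4) in the whole flask = 1.550 × 10^-3 × 500.0/50.00 = 0.01550 mol
mass of Na2C2O4 = 0.01550 × 134.00 = 2.077 g

2.077 g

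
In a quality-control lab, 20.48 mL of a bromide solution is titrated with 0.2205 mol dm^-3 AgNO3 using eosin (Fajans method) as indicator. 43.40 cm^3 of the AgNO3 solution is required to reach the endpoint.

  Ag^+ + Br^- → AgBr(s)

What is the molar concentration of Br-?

0.4673 mol/L

n(AgNO3) = 0.04340 L × 0.2205 mol/L = 9.570 × 10^-3 mol
n(Br-) = 9.570 × 10^-3 mol (1:1 mole ratio)
[Br-] = 9.570 × 10^-3 mol / 0.02048 L = 0.4673 mol/L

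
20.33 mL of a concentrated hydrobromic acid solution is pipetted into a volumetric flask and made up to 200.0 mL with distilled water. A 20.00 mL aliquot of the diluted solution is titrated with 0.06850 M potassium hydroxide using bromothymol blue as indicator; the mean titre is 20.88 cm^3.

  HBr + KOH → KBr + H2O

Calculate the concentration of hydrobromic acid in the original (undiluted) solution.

0.7035 M

n(KOH) = 0.02088 × 0.06850 = 1.430 × 10^-3 mol
n(HBr) in the aliquot = 1.430 × 10^-3 mol (1:1 ratio)
[HBr]_dilute = 1.430 × 10^-3 / 0.02000 = 0.07151 mol/L
Dilution factor = 200.0 / 20.33 = 9.838
[HBr]_stock = 0.07151 × 9.838 = 0.7035 mol/L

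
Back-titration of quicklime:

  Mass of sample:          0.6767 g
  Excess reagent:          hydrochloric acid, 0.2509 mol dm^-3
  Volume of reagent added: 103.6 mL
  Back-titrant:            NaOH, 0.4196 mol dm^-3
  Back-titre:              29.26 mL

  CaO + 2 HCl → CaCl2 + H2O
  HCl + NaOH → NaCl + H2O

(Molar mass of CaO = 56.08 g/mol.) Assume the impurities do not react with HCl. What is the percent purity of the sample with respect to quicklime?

n(HCl) added = 0.1036 × 0.2509 = 0.02599 mol
n(NaOH) used in back-titration = 0.02926 × 0.4196 = 0.01228 mol
n(HCl) left over = 0.01228 mol (1:1 ratio)
n(HCl) consumed by analyte = 0.02599 − 0.01228 = 0.01372 mol
From the 1:2 ratio, n(CaO) = 1/2 × 0.01372 = 6.858 × 10^-3 mol
mass of CaO = 6.858 × 10^-3 × 56.08 = 0.3846 g
% CaO = 0.3846 / 0.6767 × 100 = 56.83 %

56.83 %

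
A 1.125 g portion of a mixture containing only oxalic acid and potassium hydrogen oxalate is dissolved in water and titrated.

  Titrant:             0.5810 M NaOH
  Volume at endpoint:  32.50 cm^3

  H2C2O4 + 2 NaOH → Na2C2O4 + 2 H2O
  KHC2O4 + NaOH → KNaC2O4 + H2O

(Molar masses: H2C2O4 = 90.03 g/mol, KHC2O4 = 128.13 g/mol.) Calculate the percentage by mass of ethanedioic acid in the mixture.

n(NaOH) = 0.03250 × 0.5810 = 0.01888 mol
Let x = n(H2C2O4), y = n(KHC2O4).
Titrant: 2x + 1y = 0.01888;  mass: 90.03x + 128.13y = 1.125
Solving, x = 7.787 × 10^-3 mol, y = 3.309 × 10^-3 mol
mass of H2C2O4 = 7.787 × 10^-3 × 90.03 = 0.7011 g
% H2C2O4 = 0.7011 / 1.125 × 100 = 62.32 %

62.32 %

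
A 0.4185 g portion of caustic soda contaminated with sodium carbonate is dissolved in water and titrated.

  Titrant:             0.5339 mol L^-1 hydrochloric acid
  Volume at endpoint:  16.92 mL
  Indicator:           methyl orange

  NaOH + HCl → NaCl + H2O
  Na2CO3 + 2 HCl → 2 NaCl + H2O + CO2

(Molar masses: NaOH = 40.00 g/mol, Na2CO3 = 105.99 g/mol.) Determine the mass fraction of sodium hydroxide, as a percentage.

n(HCl) = 0.01692 × 0.5339 = 9.034 × 10^-3 mol
Let x = n(NaOH), y = n(Na2CO3).
Titrant: 1x + 2y = 9.034 × 10^-3;  mass: 40.00x + 105.99y = 0.4185
Solving, x = 4.635 × 10^-3 mol, y = 2.199 × 10^-3 mol
mass of NaOH = 4.635 × 10^-3 × 40.00 = 0.1854 g
% NaOH = 0.1854 / 0.4185 × 100 = 44.30 %

44.30 %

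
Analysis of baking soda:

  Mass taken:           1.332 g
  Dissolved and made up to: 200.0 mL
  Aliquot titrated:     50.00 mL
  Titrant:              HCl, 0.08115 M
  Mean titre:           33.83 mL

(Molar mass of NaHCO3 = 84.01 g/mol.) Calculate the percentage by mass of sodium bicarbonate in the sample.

69.26 %

NaHCO3 + HCl → NaCl + H2O + CO2
n(HCl) per titration = 0.03383 × 0.08115 = 2.745 × 10^-3 mol
n(NaHCO3) in each aliquot = 2.745 × 10^-3 mol (1:1 ratio)
n(NaHCO3) in the whole flask = 2.745 × 10^-3 × 200.0/50.00 = 0.01098 mol
mass of NaHCO3 = 0.01098 × 84.01 = 0.9225 g
% NaHCO3 = 0.9225 / 1.332 × 100 = 69.26 %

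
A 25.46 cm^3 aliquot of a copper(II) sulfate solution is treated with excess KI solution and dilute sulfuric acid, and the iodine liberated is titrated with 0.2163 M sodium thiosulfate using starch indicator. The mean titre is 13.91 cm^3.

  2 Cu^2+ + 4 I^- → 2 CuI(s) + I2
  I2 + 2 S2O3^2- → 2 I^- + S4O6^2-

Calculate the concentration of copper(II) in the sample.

n(S2O3^2-) = 0.01391 × 0.2163 = 3.009 × 10^-3 mol
n(I2) = n(S2O3^2-)/2 = 1.504 × 10^-3 mol
From the 2:1 ratio, n(Cu2+) in the aliquot = 2/1 × 1.504 × 10^-3 = 3.009 × 10^-3 mol
[Cu2+] = 3.009 × 10^-3 / 0.02546 = 0.1182 mol/L

0.1182 M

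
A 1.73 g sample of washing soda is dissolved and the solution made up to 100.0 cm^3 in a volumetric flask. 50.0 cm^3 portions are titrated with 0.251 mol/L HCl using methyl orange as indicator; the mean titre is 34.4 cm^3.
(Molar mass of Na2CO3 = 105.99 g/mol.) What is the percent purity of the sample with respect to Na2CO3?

52.9 %

Na2CO3 + 2 HCl → 2 NaCl + H2O + CO2
n(HCl) per titration = 0.0344 × 0.251 = 8.63 × 10^-3 mol
From the 1:2 ratio, n(Na2CO3) in each aliquot = 1/2 × 8.63 × 10^-3 = 4.32 × 10^-3 mol
n(Na2CO3) in the whole flask = 4.32 × 10^-3 × 100.0/50.0 = 8.63 × 10^-3 mol
mass of Na2CO3 = 8.63 × 10^-3 × 105.99 = 0.915 g
% Na2CO3 = 0.915 / 1.73 × 100 = 52.9 %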